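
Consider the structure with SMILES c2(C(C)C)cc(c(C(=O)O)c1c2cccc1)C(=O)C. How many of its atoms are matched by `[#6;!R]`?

The query [#6;!R] means: carbon not in any ring.
Check the 19 heavy atoms by environment: 10× c (aromatic, in 6-ring) → no; 6× C (acyclic) → match; 3× O (acyclic) → no.
That gives 6 matching atoms.

6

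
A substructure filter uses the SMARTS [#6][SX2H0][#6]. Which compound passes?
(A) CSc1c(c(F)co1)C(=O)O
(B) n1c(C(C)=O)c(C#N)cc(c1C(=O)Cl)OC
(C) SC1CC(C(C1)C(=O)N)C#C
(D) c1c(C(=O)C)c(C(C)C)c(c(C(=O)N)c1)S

A

[#6][SX2H0][#6] describes an aliphatic sulfur bridging two carbons with no H on the sulfur (a thioether).
(A) contains a methylthio ether (-SCH3), which satisfies every atom and bond constraint.
(B) has a methoxy ether (-OCH3) but the bridging atom is O, not S.
(C) has a thiol (-SH) but the sulfur has H1, not H0 bridging two carbons.
(D) has a thiol (-SH) but the sulfur has H1, not H0 bridging two carbons.
So the answer is (A).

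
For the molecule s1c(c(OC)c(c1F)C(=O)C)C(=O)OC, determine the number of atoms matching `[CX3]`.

The query [CX3] means: C with X3: aliphatic carbon with exactly 3 total connections.
Check the 15 heavy atoms by environment: 1× s (aromatic, X2) → no; 4× c (aromatic, X3) → no; 2× C (X3) → match; 2× O (X1) → no; 3× C (X4) → no; 2× O (X2) → no; 1× F (X1) → no.
That gives 2 matching atoms.

2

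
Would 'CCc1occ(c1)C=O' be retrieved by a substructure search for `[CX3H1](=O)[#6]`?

The pattern [CX3H1](=O)[#6] describes an sp2 carbon with one H, double-bonded to O and single-bonded to carbon — an aldehyde.
The molecule carries an aldehyde (-CHO), whose atoms satisfy every constraint of the query, so the pattern matches.

Yes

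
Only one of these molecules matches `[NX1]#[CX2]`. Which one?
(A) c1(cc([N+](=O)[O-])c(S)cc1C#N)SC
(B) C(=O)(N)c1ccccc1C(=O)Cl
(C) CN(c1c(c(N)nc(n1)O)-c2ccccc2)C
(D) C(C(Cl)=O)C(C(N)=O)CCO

A

[NX1]#[CX2] describes a nitrogen triple-bonded to a two-connected carbon (a nitrile).
(A) contains a nitrile (-C#N), which satisfies every atom and bond constraint.
(B) has a primary amide (-C(=O)NH2) but the nitrogen is NX3, not NX1.
(C) has a primary amino group (-NH2) but the nitrogen is NX3 (three connections), not NX1 triple-bonded.
(D) has a primary amide (-C(=O)NH2) but the nitrogen is NX3, not NX1.
So the answer is (A).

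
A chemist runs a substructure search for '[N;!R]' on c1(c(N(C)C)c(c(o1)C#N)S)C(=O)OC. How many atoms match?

The query [N;!R] means: aliphatic nitrogen not in a ring.
Check the 15 heavy atoms by environment: 1× o (aromatic, in 5-ring) → no; 4× c (aromatic, in 5-ring) → no; 5× C (acyclic) → no; 2× O (acyclic) → no; 2× N (acyclic) → match; 1× S (acyclic) → no.
That gives 2 matching atoms.

2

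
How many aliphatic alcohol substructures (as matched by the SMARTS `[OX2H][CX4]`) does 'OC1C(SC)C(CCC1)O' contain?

2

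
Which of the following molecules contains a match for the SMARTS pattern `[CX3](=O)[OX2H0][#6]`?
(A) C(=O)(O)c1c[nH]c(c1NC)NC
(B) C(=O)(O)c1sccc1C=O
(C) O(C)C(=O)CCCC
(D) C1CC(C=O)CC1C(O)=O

C

[CX3](=O)[OX2H0][#6] describes a carbonyl carbon bonded to an oxygen that is itself bonded to carbon (no H on that O) (an ester).
(A) has a carboxylic acid group (-C(=O)OH) but the singly-bonded O carries H (OX2H1, not H0).
(B) has a carboxylic acid group (-C(=O)OH) but the singly-bonded O carries H (OX2H1, not H0).
(C) contains a methyl-ester group (-C(=O)OCH3), which satisfies every atom and bond constraint.
(D) has a carboxylic acid group (-C(=O)OH) but the singly-bonded O carries H (OX2H1, not H0).
So the answer is (C).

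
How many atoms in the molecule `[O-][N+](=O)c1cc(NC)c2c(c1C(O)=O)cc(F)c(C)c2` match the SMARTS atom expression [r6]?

10

The query [r6] means: r6 matches atoms in a six-membered ring.
Check the 20 heavy atoms by environment: 10× c (aromatic, in 6-ring) → match; 1× N (charge +1, acyclic) → no; 1× O (charge -1, acyclic) → no; 3× O (acyclic) → no; 3× C (acyclic) → no; 1× F (acyclic) → no; 1× N (acyclic) → no.
That gives 10 matching atoms.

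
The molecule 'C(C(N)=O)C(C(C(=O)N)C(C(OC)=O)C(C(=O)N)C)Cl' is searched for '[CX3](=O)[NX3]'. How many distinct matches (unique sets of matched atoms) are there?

[CX3](=O)[NX3] is the SMARTS for an amide: a carbonyl carbon bonded to a trivalent nitrogen.
The molecule carries 3 separate instances of a primary amide (-C(=O)NH2) meeting every constraint; each maps to a distinct set of atoms, giving 3 matches.

3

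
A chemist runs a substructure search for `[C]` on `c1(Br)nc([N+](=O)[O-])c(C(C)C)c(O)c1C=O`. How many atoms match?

The query [C] means: uppercase C matches aliphatic (non-aromatic) carbon only.
Check the 16 heavy atoms by environment: 1× n (aromatic) → no; 5× c (aromatic) → no; 1× Br → no; 1× N (charge +1) → no; 1× O (charge -1) → no; 3× O → no; 4× C → match.
That gives 4 matching atoms.

4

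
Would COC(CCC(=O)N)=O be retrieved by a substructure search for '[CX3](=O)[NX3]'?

Yes

The pattern [CX3](=O)[NX3] describes a carbonyl carbon bonded to a trivalent nitrogen — an amide.
The molecule carries a primary amide (-C(=O)NH2), whose atoms satisfy every constraint of the query, so the pattern matches.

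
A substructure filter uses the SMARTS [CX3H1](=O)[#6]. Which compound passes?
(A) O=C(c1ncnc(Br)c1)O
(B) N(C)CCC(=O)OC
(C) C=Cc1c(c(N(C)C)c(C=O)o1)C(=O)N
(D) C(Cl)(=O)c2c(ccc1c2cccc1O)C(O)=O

C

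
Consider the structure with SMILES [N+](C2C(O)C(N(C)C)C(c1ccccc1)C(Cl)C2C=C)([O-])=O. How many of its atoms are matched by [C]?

10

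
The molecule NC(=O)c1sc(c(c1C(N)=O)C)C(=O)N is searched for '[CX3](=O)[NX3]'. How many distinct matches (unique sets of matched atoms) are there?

3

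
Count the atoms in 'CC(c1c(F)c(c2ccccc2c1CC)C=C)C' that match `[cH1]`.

4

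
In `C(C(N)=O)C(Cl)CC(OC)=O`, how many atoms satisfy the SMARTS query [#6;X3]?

2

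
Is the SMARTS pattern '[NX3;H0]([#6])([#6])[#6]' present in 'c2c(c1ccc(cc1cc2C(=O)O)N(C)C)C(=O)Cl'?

Yes

The pattern [NX3;H0]([#6])([#6])[#6] describes a trivalent nitrogen with no H, bonded to three carbons — a tertiary amine.
The molecule carries a dimethylamino group (-N(CH3)2), whose atoms satisfy every constraint of the query, so the pattern matches.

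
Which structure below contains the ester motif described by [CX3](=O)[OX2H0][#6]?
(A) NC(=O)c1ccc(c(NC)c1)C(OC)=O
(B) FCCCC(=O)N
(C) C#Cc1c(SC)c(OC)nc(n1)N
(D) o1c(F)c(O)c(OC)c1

A

[CX3](=O)[OX2H0][#6] describes a carbonyl carbon bonded to an oxygen that is itself bonded to carbon (no H on that O) (an ester).
(A) contains a methyl-ester group (-C(=O)OCH3), which satisfies every atom and bond constraint.
(B) has a primary amide (-C(=O)NH2) but the carbonyl is bonded to N, not to an O-C linkage.
(C) has a methoxy ether (-OCH3) but the ether oxygen is not adjacent to a C=O carbon.
(D) has a methoxy ether (-OCH3) but the ether oxygen is not adjacent to a C=O carbon.
So the answer is (A).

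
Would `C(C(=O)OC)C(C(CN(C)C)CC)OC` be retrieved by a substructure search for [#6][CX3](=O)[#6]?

The pattern [#6][CX3](=O)[#6] describes a carbonyl carbon (no H) flanked by two carbons — a ketone.
The closest candidate here is a methyl-ester group (-C(=O)OCH3), but one neighbour of the carbonyl carbon is O, not C. No other fragment satisfies the full query, so there is no match.

No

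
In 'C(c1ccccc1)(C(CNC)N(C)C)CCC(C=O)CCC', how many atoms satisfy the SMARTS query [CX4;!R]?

Check the 22 heavy atoms by environment: 12× C (X4, acyclic) → match; 2× N (X3, acyclic) → no; 6× c (aromatic, X3, in 6-ring) → no; 1× C (X3, acyclic) → no; 1× O (X1, acyclic) → no.
That gives 12 matching atoms.

12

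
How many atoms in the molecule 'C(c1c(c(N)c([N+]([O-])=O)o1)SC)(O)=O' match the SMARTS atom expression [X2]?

3

The query [X2] means: any atom with exactly two total connections (bonds + H).
Check the 14 heavy atoms by environment: 1× o (aromatic, X2) → match; 4× c (aromatic, X3) → no; 1× N (charge +1, X3) → no; 1× O (charge -1, X1) → no; 2× O (X1) → no; 1× N (X3) → no; 1× S (X2) → match; 1× C (X4) → no; 1× C (X3) → no; 1× O (X2) → match.
Summing the matching environments: 1 + 1 + 1 = 3 matching atoms.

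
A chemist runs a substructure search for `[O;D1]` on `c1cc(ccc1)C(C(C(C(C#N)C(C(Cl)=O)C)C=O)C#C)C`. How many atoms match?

2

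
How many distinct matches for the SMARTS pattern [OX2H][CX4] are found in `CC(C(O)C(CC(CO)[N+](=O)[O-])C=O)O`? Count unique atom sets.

[OX2H][CX4] is the SMARTS for an aliphatic alcohol: a hydroxyl oxygen bound to an sp3 (X4) carbon.
The molecule carries 3 separate instances of a hydroxyl group (-OH) meeting every constraint; each maps to a distinct set of atoms, giving 3 matches.

3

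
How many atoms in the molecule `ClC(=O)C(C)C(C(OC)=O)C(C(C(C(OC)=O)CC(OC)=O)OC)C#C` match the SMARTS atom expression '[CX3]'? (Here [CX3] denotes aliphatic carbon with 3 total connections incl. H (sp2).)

4

Check the 26 heavy atoms by environment: 11× C (X4) → no; 4× C (X3) → match; 4× O (X1) → no; 4× O (X2) → no; 2× C (X2) → no; 1× Cl (X1) → no.
That gives 4 matching atoms.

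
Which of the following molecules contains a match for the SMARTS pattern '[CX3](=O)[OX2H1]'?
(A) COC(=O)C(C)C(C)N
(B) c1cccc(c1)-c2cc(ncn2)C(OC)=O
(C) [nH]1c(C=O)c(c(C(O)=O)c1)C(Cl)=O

[CX3](=O)[OX2H1] describes an sp2 carbon double-bonded to O and single-bonded to an -OH oxygen (a carboxylic acid).
(A) has a methyl-ester group (-C(=O)OCH3) but the singly-bonded O has no H (OX2H0, not OX2H1).
(B) has a methyl-ester group (-C(=O)OCH3) but the singly-bonded O has no H (OX2H0, not OX2H1).
(C) contains a carboxylic acid group (-C(=O)OH), which satisfies every atom and bond constraint.
So the answer is (C).

C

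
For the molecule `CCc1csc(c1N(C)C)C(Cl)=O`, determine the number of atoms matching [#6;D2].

Check the 13 heavy atoms by environment: 1× s (aromatic, D2) → no; 3× c (aromatic, D3) → no; 1× c (aromatic, D2) → match; 1× C (D2) → match; 3× C (D1) → no; 1× N (D3) → no; 1× C (D3) → no; 1× O (D1) → no; 1× Cl (D1) → no.
Summing the matching environments: 1 + 1 = 2 matching atoms.

2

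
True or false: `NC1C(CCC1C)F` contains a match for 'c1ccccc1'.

The pattern c1ccccc1 describes six aromatic carbons in a ring — a benzene ring.
The closest candidate here is a methyl group (-CH3), but no six-membered all-carbon aromatic ring is present. No other fragment satisfies the full query, so there is no match.

False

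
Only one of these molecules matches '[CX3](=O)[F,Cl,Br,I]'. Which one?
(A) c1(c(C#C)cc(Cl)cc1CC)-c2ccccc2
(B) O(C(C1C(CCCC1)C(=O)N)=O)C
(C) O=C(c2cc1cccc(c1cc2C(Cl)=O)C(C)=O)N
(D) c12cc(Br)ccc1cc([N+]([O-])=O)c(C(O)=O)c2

C

[CX3](=O)[F,Cl,Br,I] describes a carbonyl carbon bonded to a halogen (an acyl halide).
(A) has a chloro substituent but the Cl is not on a carbonyl carbon.
(B) has a methyl-ester group (-C(=O)OCH3) but the carbonyl is bonded to -O-C, not to a halogen.
(C) contains an acyl chloride (-C(=O)Cl), which satisfies every atom and bond constraint.
(D) has a carboxylic acid group (-C(=O)OH) but the carbonyl is bonded to -OH, not to a halogen.
So the answer is (C).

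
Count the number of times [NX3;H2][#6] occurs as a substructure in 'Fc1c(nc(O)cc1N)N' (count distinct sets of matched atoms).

2

[NX3;H2][#6] is the SMARTS for a primary amine: a trivalent nitrogen with two H attached to carbon.
The molecule carries 2 separate instances of a primary amino group (-NH2) meeting every constraint; each maps to a distinct set of atoms, giving 2 matches.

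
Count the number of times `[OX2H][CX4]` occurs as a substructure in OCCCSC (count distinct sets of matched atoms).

1

[OX2H][CX4] is the SMARTS for an aliphatic alcohol: a hydroxyl oxygen bound to an sp3 (X4) carbon.
Exactly one fragment in the molecule meets all constraints, giving 1 match.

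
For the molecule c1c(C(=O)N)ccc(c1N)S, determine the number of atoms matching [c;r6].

6

Check the 11 heavy atoms by environment: 6× c (aromatic, in 6-ring) → match; 2× N (acyclic) → no; 1× C (acyclic) → no; 1× O (acyclic) → no; 1× S (acyclic) → no.
That gives 6 matching atoms.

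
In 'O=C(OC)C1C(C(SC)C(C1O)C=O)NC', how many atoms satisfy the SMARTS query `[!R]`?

11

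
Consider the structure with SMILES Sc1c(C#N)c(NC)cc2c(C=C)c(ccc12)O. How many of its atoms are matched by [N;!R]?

The query [N;!R] means: aliphatic nitrogen not in a ring.
Check the 18 heavy atoms by environment: 10× c (aromatic, in 6-ring) → no; 2× N (acyclic) → match; 4× C (acyclic) → no; 1× S (acyclic) → no; 1× O (acyclic) → no.
That gives 2 matching atoms.

2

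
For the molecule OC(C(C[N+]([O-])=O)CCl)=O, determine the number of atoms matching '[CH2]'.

2

The query [CH2] means: aliphatic carbon with exactly two hydrogens.
Check the 10 heavy atoms by environment: 2× C (H2) → match; 1× C (H1) → no; 1× C (H0) → no; 2× O (H0) → no; 1× O (H1) → no; 1× N (charge +1, H0) → no; 1× O (charge -1, H0) → no; 1× Cl (H0) → no.
That gives 2 matching atoms.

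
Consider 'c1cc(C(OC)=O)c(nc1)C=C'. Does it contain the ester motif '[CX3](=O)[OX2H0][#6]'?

Yes

The pattern [CX3](=O)[OX2H0][#6] describes a carbonyl carbon bonded to an oxygen that is itself bonded to carbon (no H on that O) — an ester.
The molecule carries a methyl-ester group (-C(=O)OCH3), whose atoms satisfy every constraint of the query, so the pattern matches.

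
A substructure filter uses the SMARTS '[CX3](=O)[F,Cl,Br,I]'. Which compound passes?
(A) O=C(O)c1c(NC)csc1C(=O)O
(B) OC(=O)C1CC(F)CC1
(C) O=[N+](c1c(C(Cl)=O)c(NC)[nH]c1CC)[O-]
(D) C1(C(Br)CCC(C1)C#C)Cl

C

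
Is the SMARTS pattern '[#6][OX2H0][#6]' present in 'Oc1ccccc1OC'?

Yes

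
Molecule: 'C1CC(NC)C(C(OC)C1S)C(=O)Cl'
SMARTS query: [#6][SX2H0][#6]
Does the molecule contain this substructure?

No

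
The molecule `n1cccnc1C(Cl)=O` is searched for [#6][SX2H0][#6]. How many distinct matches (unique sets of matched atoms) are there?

[#6][SX2H0][#6] is the SMARTS for a thioether: an aliphatic sulfur bridging two carbons with no H on the sulfur.
No fragment in the molecule satisfies every constraint, giving 0 matches.

0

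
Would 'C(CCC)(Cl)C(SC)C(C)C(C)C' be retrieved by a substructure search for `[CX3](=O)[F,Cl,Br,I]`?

No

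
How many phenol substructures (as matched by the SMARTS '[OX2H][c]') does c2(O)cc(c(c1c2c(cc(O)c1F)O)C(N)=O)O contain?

[OX2H][c] is the SMARTS for a phenol: a hydroxyl oxygen attached to an aromatic carbon.
The molecule carries 4 separate instances of a hydroxyl group (-OH) meeting every constraint; each maps to a distinct set of atoms, giving 4 matches.

4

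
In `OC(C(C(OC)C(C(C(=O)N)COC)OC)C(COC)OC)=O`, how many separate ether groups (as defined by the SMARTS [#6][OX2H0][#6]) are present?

[#6][OX2H0][#6] is the SMARTS for an ether: an aliphatic oxygen bridging two carbons with no H on the oxygen.
The molecule carries 5 separate instances of a methoxy ether (-OCH3) meeting every constraint; each maps to a distinct set of atoms, giving 5 matches.

5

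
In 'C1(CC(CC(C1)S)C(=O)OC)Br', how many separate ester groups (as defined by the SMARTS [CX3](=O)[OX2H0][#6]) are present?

1

[CX3](=O)[OX2H0][#6] is the SMARTS for an ester: a carbonyl carbon bonded to an oxygen that is itself bonded to carbon (no H on that O).
Exactly one fragment in the molecule meets all constraints, giving 1 match.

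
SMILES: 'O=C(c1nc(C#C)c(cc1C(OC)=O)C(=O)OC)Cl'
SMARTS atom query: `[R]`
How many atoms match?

6

The query [R] means: R matches any atom that is part of a ring.
Check the 19 heavy atoms by environment: 1× n (aromatic, in 6-ring) → match; 5× c (aromatic, in 6-ring) → match; 7× C (acyclic) → no; 5× O (acyclic) → no; 1× Cl (acyclic) → no.
Summing the matching environments: 1 + 5 = 6 matching atoms.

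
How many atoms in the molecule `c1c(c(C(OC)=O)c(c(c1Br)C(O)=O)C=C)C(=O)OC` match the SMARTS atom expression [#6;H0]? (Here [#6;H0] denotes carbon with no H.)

8

The query [#6;H0] means: any carbon with no attached hydrogen.
Check the 20 heavy atoms by environment: 5× c (aromatic, H0) → match; 1× c (aromatic, H1) → no; 1× C (H1) → no; 1× C (H2) → no; 3× C (H0) → match; 5× O (H0) → no; 2× C (H3) → no; 1× Br (H0) → no; 1× O (H1) → no.
Summing the matching environments: 5 + 3 = 8 matching atoms.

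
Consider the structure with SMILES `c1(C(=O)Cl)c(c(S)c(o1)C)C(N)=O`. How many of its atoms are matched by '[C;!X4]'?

Check the 13 heavy atoms by environment: 1× o (aromatic, X2) → no; 4× c (aromatic, X3) → no; 1× S (X2) → no; 1× C (X4) → no; 2× C (X3) → match; 2× O (X1) → no; 1× Cl (X1) → no; 1× N (X3) → no.
That gives 2 matching atoms.

2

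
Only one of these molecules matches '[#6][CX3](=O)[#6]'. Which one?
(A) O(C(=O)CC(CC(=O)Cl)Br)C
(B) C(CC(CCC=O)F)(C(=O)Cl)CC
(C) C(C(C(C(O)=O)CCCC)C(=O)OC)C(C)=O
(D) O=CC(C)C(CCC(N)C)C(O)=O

[#6][CX3](=O)[#6] describes a carbonyl carbon (no H) flanked by two carbons (a ketone).
(A) has a methyl-ester group (-C(=O)OCH3) but one neighbour of the carbonyl carbon is O, not C.
(B) has an aldehyde (-CHO) but the carbonyl carbon has H1, so it is not flanked by two carbons.
(C) contains an acetyl/ketone group (-C(=O)CH3), which satisfies every atom and bond constraint.
(D) has a carboxylic acid group (-C(=O)OH) but one neighbour of the carbonyl carbon is O, not C.
So the answer is (C).

C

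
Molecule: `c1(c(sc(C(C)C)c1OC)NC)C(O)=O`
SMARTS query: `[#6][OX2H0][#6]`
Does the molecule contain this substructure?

Yes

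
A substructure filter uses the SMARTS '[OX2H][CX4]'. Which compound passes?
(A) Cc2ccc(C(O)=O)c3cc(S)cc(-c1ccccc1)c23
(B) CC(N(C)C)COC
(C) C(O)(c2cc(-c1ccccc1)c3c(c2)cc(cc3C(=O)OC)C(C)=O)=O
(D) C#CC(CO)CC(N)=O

D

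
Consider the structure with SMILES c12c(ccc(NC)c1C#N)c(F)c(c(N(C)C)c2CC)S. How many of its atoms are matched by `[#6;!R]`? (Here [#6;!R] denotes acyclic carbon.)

Check the 21 heavy atoms by environment: 10× c (aromatic, in 6-ring) → no; 6× C (acyclic) → match; 3× N (acyclic) → no; 1× S (acyclic) → no; 1× F (acyclic) → no.
That gives 6 matching atoms.

6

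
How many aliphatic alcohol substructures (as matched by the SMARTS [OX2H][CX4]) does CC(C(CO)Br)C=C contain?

1

[OX2H][CX4] is the SMARTS for an aliphatic alcohol: a hydroxyl oxygen bound to an sp3 (X4) carbon.
Exactly one fragment in the molecule meets all constraints, giving 1 match.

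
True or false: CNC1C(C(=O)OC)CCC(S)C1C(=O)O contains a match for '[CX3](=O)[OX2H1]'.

The pattern [CX3](=O)[OX2H1] describes an sp2 carbon double-bonded to O and single-bonded to an -OH oxygen — a carboxylic acid.
The molecule carries a carboxylic acid group (-C(=O)OH), whose atoms satisfy every constraint of the query, so the pattern matches.

True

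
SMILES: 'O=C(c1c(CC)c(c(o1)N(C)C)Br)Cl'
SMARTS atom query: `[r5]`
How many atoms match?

5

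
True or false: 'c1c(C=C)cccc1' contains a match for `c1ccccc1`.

True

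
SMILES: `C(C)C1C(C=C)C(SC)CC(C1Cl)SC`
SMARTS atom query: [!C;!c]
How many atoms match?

3

The query [!C;!c] means: neither aliphatic nor aromatic carbon — same as [!#6].
Check the 15 heavy atoms by environment: 12× C → no; 2× S → match; 1× Cl → match.
Summing the matching environments: 2 + 1 = 3 matching atoms.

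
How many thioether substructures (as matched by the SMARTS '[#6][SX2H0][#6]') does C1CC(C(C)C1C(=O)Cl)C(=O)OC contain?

0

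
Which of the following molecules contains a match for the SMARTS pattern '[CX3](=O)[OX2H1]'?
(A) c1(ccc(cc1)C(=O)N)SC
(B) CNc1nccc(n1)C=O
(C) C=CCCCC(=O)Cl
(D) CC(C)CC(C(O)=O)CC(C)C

D

[CX3](=O)[OX2H1] describes an sp2 carbon double-bonded to O and single-bonded to an -OH oxygen (a carboxylic acid).
(A) has a primary amide (-C(=O)NH2) but the carbonyl is bonded to N, not to an -OH oxygen.
(B) has an aldehyde (-CHO) but there is no singly-bonded oxygen on the carbonyl carbon.
(C) has an acyl chloride (-C(=O)Cl) but the carbonyl is bonded to Cl, not to an -OH oxygen.
(D) contains a carboxylic acid group (-C(=O)OH), which satisfies every atom and bond constraint.
So the answer is (D).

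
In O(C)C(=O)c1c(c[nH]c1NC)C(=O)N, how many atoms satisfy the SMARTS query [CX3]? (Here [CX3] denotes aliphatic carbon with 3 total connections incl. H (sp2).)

2

The query [CX3] means: C with X3: aliphatic carbon with exactly 3 total connections.
Check the 14 heavy atoms by environment: 1× n (aromatic, X3) → no; 4× c (aromatic, X3) → no; 2× C (X3) → match; 2× O (X1) → no; 1× O (X2) → no; 2× C (X4) → no; 2× N (X3) → no.
That gives 2 matching atoms.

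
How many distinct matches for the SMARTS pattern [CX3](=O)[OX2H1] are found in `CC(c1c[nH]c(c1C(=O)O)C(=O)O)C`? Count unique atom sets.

2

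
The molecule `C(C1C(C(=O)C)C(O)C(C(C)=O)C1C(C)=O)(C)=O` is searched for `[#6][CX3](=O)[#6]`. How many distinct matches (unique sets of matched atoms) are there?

[#6][CX3](=O)[#6] is the SMARTS for a ketone: a carbonyl carbon (no H) flanked by two carbons.
The molecule carries 4 separate instances of an acetyl/ketone group (-C(=O)CH3) meeting every constraint; each maps to a distinct set of atoms, giving 4 matches.

4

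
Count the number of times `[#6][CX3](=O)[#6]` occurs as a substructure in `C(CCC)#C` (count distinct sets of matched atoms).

0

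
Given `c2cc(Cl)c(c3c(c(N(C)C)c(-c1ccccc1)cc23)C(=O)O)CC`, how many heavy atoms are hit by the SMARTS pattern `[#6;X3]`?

Check the 25 heavy atoms by environment: 16× c (aromatic, X3) → match; 1× Cl (X1) → no; 4× C (X4) → no; 1× C (X3) → match; 1× O (X1) → no; 1× O (X2) → no; 1× N (X3) → no.
Summing the matching environments: 16 + 1 = 17 matching atoms.

17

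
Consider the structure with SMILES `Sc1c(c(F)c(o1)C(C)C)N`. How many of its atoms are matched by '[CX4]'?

The query [CX4] means: C with X4: aliphatic carbon with exactly 4 total connections (bonds + H).
Check the 11 heavy atoms by environment: 1× o (aromatic, X2) → no; 4× c (aromatic, X3) → no; 1× S (X2) → no; 1× N (X3) → no; 3× C (X4) → match; 1× F (X1) → no.
That gives 3 matching atoms.

3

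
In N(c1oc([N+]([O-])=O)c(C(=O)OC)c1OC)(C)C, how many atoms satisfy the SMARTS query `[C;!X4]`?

The query [C;!X4] means: aliphatic carbon that does not have four total connections.
Check the 17 heavy atoms by environment: 1× o (aromatic, X2) → no; 4× c (aromatic, X3) → no; 1× C (X3) → match; 2× O (X1) → no; 2× O (X2) → no; 4× C (X4) → no; 1× N (charge +1, X3) → no; 1× O (charge -1, X1) → no; 1× N (X3) → no.
That gives 1 matching atom.

1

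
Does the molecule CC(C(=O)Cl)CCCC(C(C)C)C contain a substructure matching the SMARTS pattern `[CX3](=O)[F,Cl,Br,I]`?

The pattern [CX3](=O)[F,Cl,Br,I] describes a carbonyl carbon bonded to a halogen — an acyl halide.
The molecule carries an acyl chloride (-C(=O)Cl), whose atoms satisfy every constraint of the query, so the pattern matches.

Yes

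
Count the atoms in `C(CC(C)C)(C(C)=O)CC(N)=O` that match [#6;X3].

2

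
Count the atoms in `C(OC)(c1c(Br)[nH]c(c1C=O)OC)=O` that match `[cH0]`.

Check the 14 heavy atoms by environment: 1× n (aromatic, H1) → no; 4× c (aromatic, H0) → match; 1× Br (H0) → no; 1× C (H1) → no; 4× O (H0) → no; 1× C (H0) → no; 2× C (H3) → no.
That gives 4 matching atoms.

4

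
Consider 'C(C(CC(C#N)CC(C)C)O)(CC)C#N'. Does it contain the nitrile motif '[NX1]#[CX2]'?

The pattern [NX1]#[CX2] describes a nitrogen triple-bonded to a two-connected carbon — a nitrile.
The molecule carries a nitrile (-C#N), whose atoms satisfy every constraint of the query, so the pattern matches.

Yes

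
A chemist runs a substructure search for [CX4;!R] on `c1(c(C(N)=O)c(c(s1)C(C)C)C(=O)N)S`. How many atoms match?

Check the 15 heavy atoms by environment: 1× s (aromatic, X2, in 5-ring) → no; 4× c (aromatic, X3, in 5-ring) → no; 1× S (X2, acyclic) → no; 2× C (X3, acyclic) → no; 2× O (X1, acyclic) → no; 2× N (X3, acyclic) → no; 3× C (X4, acyclic) → match.
That gives 3 matching atoms.

3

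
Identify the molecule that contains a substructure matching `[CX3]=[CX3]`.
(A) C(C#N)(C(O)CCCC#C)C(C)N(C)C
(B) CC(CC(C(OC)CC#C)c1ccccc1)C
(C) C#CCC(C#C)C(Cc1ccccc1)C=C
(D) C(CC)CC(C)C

C

[CX3]=[CX3] describes a non-aromatic C=C double bond between two sp2 carbons (an alkene).
(A) has an ethynyl group (-C#CH) but the C-C bond is a triple bond, not a double bond.
(B) has an ethynyl group (-C#CH) but the C-C bond is a triple bond, not a double bond.
(C) contains a vinyl group (-CH=CH2), which satisfies every atom and bond constraint.
(D) has an ethyl group (-CH2CH3) but its C-C bond is a single bond between CX4 carbons, not CX3=CX3.
So the answer is (C).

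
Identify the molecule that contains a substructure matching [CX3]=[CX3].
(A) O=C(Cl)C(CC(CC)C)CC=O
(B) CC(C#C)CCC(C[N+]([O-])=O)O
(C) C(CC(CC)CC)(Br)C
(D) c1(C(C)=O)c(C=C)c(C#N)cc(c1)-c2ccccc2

[CX3]=[CX3] describes a non-aromatic C=C double bond between two sp2 carbons (an alkene).
(A) has an ethyl group (-CH2CH3) but its C-C bond is a single bond between CX4 carbons, not CX3=CX3.
(B) has an ethynyl group (-C#CH) but the C-C bond is a triple bond, not a double bond.
(C) has an ethyl group (-CH2CH3) but its C-C bond is a single bond between CX4 carbons, not CX3=CX3.
(D) contains a vinyl group (-CH=CH2), which satisfies every atom and bond constraint.
So the answer is (D).

D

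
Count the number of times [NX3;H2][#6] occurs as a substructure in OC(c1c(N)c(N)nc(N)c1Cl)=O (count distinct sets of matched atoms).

3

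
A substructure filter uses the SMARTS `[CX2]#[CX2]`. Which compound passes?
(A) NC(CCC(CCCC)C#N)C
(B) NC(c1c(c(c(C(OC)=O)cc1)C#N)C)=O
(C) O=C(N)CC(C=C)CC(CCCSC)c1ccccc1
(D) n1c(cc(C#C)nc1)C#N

[CX2]#[CX2] describes a carbon-carbon triple bond (an alkyne).
(A) has a nitrile (-C#N) but the triple bond is C#N, not C#C.
(B) has a nitrile (-C#N) but the triple bond is C#N, not C#C.
(C) has a vinyl group (-CH=CH2) but the C=C is a double bond; both carbons are CX3, not CX2.
(D) contains an ethynyl group (-C#CH), which satisfies every atom and bond constraint.
So the answer is (D).

D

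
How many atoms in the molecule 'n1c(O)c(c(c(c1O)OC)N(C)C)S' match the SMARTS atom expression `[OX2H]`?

The query [OX2H] means: aliphatic oxygen with two connections, one of which is H — an -OH oxygen.
Check the 14 heavy atoms by environment: 1× n (aromatic, H0, X2) → no; 5× c (aromatic, H0, X3) → no; 1× N (H0, X3) → no; 3× C (H3, X4) → no; 2× O (H1, X2) → match; 1× S (H1, X2) → no; 1× O (H0, X2) → no.
That gives 2 matching atoms.

2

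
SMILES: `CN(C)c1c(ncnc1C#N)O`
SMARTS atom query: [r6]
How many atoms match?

The query [r6] means: r6 matches atoms in a six-membered ring.
Check the 12 heavy atoms by environment: 2× n (aromatic, in 6-ring) → match; 4× c (aromatic, in 6-ring) → match; 1× O (acyclic) → no; 2× N (acyclic) → no; 3× C (acyclic) → no.
Summing the matching environments: 2 + 4 = 6 matching atoms.

6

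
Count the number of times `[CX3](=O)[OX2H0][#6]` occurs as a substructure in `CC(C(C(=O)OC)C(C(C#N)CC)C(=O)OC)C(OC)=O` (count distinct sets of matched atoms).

3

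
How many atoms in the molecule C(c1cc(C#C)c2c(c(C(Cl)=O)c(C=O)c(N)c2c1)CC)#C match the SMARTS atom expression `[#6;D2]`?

The query [#6;D2] means: any carbon bonded to exactly two heavy atoms.
Check the 22 heavy atoms by environment: 8× c (aromatic, D3) → no; 2× c (aromatic, D2) → match; 4× C (D2) → match; 3× C (D1) → no; 2× O (D1) → no; 1× C (D3) → no; 1× Cl (D1) → no; 1× N (D1) → no.
Summing the matching environments: 2 + 4 = 6 matching atoms.

6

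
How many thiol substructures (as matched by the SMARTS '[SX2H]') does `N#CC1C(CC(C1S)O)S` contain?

2

[SX2H] is the SMARTS for a thiol: an aliphatic sulfur with two connections, one being H.
The molecule carries 2 separate instances of a thiol (-SH) meeting every constraint; each maps to a distinct set of atoms, giving 2 matches.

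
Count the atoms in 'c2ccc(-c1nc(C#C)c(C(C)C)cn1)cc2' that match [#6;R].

10

The query [#6;R] means: carbon that is part of a ring.
Check the 17 heavy atoms by environment: 2× n (aromatic, in 6-ring) → no; 10× c (aromatic, in 6-ring) → match; 5× C (acyclic) → no.
That gives 10 matching atoms.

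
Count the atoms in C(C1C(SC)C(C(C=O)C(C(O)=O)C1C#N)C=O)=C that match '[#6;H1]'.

9

The query [#6;H1] means: any carbon bearing exactly one hydrogen.
Check the 19 heavy atoms by environment: 9× C (H1) → match; 3× O (H0) → no; 2× C (H0) → no; 1× O (H1) → no; 1× N (H0) → no; 1× S (H0) → no; 1× C (H3) → no; 1× C (H2) → no.
That gives 9 matching atoms.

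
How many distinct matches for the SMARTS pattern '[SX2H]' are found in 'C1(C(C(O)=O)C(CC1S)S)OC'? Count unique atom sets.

2

[SX2H] is the SMARTS for a thiol: an aliphatic sulfur with two connections, one being H.
The molecule carries 2 separate instances of a thiol (-SH) meeting every constraint; each maps to a distinct set of atoms, giving 2 matches.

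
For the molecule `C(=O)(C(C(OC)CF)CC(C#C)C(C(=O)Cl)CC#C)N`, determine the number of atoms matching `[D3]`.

6

Check the 20 heavy atoms by environment: 5× C (D2) → no; 6× C (D3) → match; 2× O (D1) → no; 1× Cl (D1) → no; 3× C (D1) → no; 1× N (D1) → no; 1× O (D2) → no; 1× F (D1) → no.
That gives 6 matching atoms.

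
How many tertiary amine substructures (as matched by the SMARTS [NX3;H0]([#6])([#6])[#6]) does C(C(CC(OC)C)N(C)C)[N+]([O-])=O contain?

[NX3;H0]([#6])([#6])[#6] is the SMARTS for a tertiary amine: a trivalent nitrogen with no H, bonded to three carbons.
Exactly one fragment in the molecule meets all constraints, giving 1 match.

1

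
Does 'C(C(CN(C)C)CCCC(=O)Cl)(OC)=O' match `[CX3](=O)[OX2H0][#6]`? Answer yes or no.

Yes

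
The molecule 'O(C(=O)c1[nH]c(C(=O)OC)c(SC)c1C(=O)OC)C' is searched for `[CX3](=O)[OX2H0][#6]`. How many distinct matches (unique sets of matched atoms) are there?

[CX3](=O)[OX2H0][#6] is the SMARTS for an ester: a carbonyl carbon bonded to an oxygen that is itself bonded to carbon (no H on that O).
The molecule carries 3 separate instances of a methyl-ester group (-C(=O)OCH3) meeting every constraint; each maps to a distinct set of atoms, giving 3 matches.

3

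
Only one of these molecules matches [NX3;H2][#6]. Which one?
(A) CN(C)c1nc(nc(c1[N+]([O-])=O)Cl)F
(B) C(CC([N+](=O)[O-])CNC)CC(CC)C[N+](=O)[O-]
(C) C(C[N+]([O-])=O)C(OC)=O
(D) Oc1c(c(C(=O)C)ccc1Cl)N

D

[NX3;H2][#6] describes a trivalent nitrogen with two H attached to carbon (a primary amine).
(A) has a dimethylamino group (-N(CH3)2) but the nitrogen has H0, not H2.
(B) has a nitro group (-[N+](=O)[O-]) but the nitrogen is [N+] with no H, not NX3H2.
(C) has a nitro group (-[N+](=O)[O-]) but the nitrogen is [N+] with no H, not NX3H2.
(D) contains a primary amino group (-NH2), which satisfies every atom and bond constraint.
So the answer is (D).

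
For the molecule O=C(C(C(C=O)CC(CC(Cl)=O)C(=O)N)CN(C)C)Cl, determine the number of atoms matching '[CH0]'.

Check the 20 heavy atoms by environment: 3× C (H2) → no; 4× C (H1) → no; 1× N (H0) → no; 2× C (H3) → no; 3× C (H0) → match; 4× O (H0) → no; 2× Cl (H0) → no; 1× N (H2) → no.
That gives 3 matching atoms.

3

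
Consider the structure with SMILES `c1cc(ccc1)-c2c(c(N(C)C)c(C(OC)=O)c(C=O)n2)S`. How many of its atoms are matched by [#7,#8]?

5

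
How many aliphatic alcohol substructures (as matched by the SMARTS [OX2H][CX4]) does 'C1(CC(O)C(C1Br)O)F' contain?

2

[OX2H][CX4] is the SMARTS for an aliphatic alcohol: a hydroxyl oxygen bound to an sp3 (X4) carbon.
The molecule carries 2 separate instances of a hydroxyl group (-OH) meeting every constraint; each maps to a distinct set of atoms, giving 2 matches.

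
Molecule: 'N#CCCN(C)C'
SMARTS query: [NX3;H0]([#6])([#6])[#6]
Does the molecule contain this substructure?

Yes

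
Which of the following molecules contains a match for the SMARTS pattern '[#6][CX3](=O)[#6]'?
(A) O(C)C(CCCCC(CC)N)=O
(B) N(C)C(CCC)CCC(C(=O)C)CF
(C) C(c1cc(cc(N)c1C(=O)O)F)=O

B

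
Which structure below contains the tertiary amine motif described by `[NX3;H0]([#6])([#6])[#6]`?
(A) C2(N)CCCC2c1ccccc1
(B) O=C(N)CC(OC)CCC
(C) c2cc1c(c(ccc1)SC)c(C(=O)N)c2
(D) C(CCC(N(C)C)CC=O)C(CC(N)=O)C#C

D

[NX3;H0]([#6])([#6])[#6] describes a trivalent nitrogen with no H, bonded to three carbons (a tertiary amine).
(A) has a primary amino group (-NH2) but the nitrogen has H2, not H0 with three carbons.
(B) has a primary amide (-C(=O)NH2) but the amide nitrogen has H2 and only one carbon neighbour.
(C) has a primary amide (-C(=O)NH2) but the amide nitrogen has H2 and only one carbon neighbour.
(D) contains a dimethylamino group (-N(CH3)2), which satisfies every atom and bond constraint.
So the answer is (D).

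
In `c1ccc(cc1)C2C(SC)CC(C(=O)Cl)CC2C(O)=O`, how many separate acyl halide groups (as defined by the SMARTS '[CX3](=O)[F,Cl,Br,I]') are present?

[CX3](=O)[F,Cl,Br,I] is the SMARTS for an acyl halide: a carbonyl carbon bonded to a halogen.
Exactly one fragment in the molecule meets all constraints, giving 1 match.

1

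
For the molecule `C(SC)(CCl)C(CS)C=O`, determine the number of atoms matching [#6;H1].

3

Check the 10 heavy atoms by environment: 2× C (H2) → no; 3× C (H1) → match; 1× O (H0) → no; 1× Cl (H0) → no; 1× S (H0) → no; 1× C (H3) → no; 1× S (H1) → no.
That gives 3 matching atoms.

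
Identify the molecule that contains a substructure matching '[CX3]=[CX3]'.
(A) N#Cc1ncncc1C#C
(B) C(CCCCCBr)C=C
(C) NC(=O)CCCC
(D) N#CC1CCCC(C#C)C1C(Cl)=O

B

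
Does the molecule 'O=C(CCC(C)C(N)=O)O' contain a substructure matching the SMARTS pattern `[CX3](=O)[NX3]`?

The pattern [CX3](=O)[NX3] describes a carbonyl carbon bonded to a trivalent nitrogen — an amide.
The molecule carries a primary amide (-C(=O)NH2), whose atoms satisfy every constraint of the query, so the pattern matches.

Yes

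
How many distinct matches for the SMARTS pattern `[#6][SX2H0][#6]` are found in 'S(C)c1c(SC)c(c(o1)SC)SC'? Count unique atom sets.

4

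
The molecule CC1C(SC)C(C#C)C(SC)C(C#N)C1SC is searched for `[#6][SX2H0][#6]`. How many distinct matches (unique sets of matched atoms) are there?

3

[#6][SX2H0][#6] is the SMARTS for a thioether: an aliphatic sulfur bridging two carbons with no H on the sulfur.
The molecule carries 3 separate instances of a methylthio ether (-SCH3) meeting every constraint; each maps to a distinct set of atoms, giving 3 matches.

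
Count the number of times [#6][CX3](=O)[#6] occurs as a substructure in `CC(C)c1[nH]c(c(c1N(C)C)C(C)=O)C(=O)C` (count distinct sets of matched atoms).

2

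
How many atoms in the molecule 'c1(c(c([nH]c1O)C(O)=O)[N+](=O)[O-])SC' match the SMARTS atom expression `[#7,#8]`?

7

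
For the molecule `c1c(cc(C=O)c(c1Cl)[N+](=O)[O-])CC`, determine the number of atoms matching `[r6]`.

The query [r6] means: r6 matches atoms in a six-membered ring.
Check the 14 heavy atoms by environment: 6× c (aromatic, in 6-ring) → match; 3× C (acyclic) → no; 1× Cl (acyclic) → no; 1× N (charge +1, acyclic) → no; 1× O (charge -1, acyclic) → no; 2× O (acyclic) → no.
That gives 6 matching atoms.

6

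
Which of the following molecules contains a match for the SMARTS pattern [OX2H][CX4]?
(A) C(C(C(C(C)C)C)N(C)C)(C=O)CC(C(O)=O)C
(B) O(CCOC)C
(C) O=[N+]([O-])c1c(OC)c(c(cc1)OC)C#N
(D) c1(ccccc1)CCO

[OX2H][CX4] describes a hydroxyl oxygen bound to an sp3 (X4) carbon (an aliphatic alcohol).
(A) has a carboxylic acid group (-C(=O)OH) but the -OH is on a CX3 carbonyl carbon, not a CX4 carbon.
(B) has a methoxy ether (-OCH3) but the oxygen has H0 (ether), not H1.
(C) has a methoxy ether (-OCH3) but the oxygen has H0 (ether), not H1.
(D) contains a hydroxyl group (-OH), which satisfies every atom and bond constraint.
So the answer is (D).

D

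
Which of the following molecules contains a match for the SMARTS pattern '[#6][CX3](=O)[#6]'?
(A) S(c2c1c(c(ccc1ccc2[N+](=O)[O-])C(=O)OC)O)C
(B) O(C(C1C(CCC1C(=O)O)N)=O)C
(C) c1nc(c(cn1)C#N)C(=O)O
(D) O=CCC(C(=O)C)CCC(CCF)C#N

D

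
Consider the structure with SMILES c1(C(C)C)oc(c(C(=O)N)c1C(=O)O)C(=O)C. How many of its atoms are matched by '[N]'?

1

The query [N] means: uppercase N matches aliphatic (non-aromatic) nitrogen only.
Check the 17 heavy atoms by environment: 1× o (aromatic) → no; 4× c (aromatic) → no; 7× C → no; 4× O → no; 1× N → match.
That gives 1 matching atom.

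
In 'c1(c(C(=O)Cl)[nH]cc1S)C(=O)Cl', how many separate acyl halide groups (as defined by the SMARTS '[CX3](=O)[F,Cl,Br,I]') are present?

2

[CX3](=O)[F,Cl,Br,I] is the SMARTS for an acyl halide: a carbonyl carbon bonded to a halogen.
The molecule carries 2 separate instances of an acyl chloride (-C(=O)Cl) meeting every constraint; each maps to a distinct set of atoms, giving 2 matches.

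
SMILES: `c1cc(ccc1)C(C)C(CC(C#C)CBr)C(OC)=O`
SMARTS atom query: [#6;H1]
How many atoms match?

9

The query [#6;H1] means: any carbon bearing exactly one hydrogen.
Check the 19 heavy atoms by environment: 2× C (H3) → no; 4× C (H1) → match; 2× C (H2) → no; 2× C (H0) → no; 1× Br (H0) → no; 1× c (aromatic, H0) → no; 5× c (aromatic, H1) → match; 2× O (H0) → no.
Summing the matching environments: 4 + 5 = 9 matching atoms.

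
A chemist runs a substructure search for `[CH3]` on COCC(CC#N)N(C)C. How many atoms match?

3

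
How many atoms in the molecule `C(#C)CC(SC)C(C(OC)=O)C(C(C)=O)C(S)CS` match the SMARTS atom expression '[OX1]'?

2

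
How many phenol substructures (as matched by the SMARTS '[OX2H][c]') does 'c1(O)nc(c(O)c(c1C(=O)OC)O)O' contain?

4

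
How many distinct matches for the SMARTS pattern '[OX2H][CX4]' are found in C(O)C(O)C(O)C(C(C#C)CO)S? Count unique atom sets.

[OX2H][CX4] is the SMARTS for an aliphatic alcohol: a hydroxyl oxygen bound to an sp3 (X4) carbon.
The molecule carries 4 separate instances of a hydroxyl group (-OH) meeting every constraint; each maps to a distinct set of atoms, giving 4 matches.

4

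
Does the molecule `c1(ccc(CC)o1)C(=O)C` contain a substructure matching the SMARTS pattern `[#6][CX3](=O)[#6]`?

The pattern [#6][CX3](=O)[#6] describes a carbonyl carbon (no H) flanked by two carbons — a ketone.
The molecule carries an acetyl/ketone group (-C(=O)CH3), whose atoms satisfy every constraint of the query, so the pattern matches.

Yes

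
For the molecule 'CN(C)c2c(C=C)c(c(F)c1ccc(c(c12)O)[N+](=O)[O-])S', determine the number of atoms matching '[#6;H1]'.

3

The query [#6;H1] means: any carbon bearing exactly one hydrogen.
Check the 21 heavy atoms by environment: 8× c (aromatic, H0) → no; 2× c (aromatic, H1) → match; 1× S (H1) → no; 1× C (H1) → match; 1× C (H2) → no; 1× F (H0) → no; 1× O (H1) → no; 1× N (charge +1, H0) → no; 1× O (charge -1, H0) → no; 1× O (H0) → no; 1× N (H0) → no; 2× C (H3) → no.
Summing the matching environments: 2 + 1 = 3 matching atoms.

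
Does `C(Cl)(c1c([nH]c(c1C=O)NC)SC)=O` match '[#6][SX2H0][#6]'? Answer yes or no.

Yes

The pattern [#6][SX2H0][#6] describes an aliphatic sulfur bridging two carbons with no H on the sulfur — a thioether.
The molecule carries a methylthio ether (-SCH3), whose atoms satisfy every constraint of the query, so the pattern matches.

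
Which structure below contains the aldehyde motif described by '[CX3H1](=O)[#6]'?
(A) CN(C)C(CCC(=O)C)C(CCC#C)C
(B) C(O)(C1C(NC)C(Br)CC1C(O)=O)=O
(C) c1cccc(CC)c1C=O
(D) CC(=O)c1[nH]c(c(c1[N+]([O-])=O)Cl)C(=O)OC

C

[CX3H1](=O)[#6] describes an sp2 carbon with one H, double-bonded to O and single-bonded to carbon (an aldehyde).
(A) has an acetyl/ketone group (-C(=O)CH3) but the carbonyl carbon has H0 (two carbon neighbours), not H1.
(B) has a carboxylic acid group (-C(=O)OH) but the carbonyl carbon has H0 and is bonded to O, not H1.
(C) contains an aldehyde (-CHO), which satisfies every atom and bond constraint.
(D) has a methyl-ester group (-C(=O)OCH3) but the carbonyl carbon has H0, not H1.
So the answer is (C).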